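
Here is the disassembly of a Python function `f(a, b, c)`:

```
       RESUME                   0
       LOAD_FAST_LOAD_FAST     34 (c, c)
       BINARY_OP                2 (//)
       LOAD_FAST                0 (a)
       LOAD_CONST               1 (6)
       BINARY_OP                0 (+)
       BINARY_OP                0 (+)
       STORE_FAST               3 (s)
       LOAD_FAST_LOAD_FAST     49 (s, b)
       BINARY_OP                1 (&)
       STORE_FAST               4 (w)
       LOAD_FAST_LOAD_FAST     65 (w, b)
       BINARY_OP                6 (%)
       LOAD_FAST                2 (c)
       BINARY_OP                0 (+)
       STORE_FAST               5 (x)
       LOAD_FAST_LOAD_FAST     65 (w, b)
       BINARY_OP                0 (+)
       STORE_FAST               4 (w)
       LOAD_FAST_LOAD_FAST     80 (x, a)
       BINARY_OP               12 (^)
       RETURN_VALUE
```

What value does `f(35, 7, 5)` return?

LOAD_FAST_LOAD_FAST c,c → push 5,5. Stack: [5, 5]
BINARY_OP // → 5 // 5 = 1. Stack: [1]
LOAD_FAST a → push 35. Stack: [1, 35]
LOAD_CONST → push 6. Stack: [1, 35, 6]
BINARY_OP + → 35 + 6 = 41. Stack: [1, 41]
BINARY_OP + → 1 + 41 = 42. Stack: [42]
STORE_FAST s → s=42. Stack: []
LOAD_FAST_LOAD_FAST s,b → push 42,7. Stack: [42, 7]
BINARY_OP & → 42 & 7 = 2. Stack: [2]
STORE_FAST w → w=2. Stack: []
LOAD_FAST_LOAD_FAST w,b → push 2,7. Stack: [2, 7]
BINARY_OP % → 2 % 7 = 2. Stack: [2]
LOAD_FAST c → push 5. Stack: [2, 5]
BINARY_OP + → 2 + 5 = 7. Stack: [7]
STORE_FAST x → x=7. Stack: []
LOAD_FAST_LOAD_FAST w,b → push 2,7. Stack: [2, 7]
BINARY_OP + → 2 + 7 = 9. Stack: [9]
STORE_FAST w → w=9. Stack: []
LOAD_FAST_LOAD_FAST x,a → push 7,35. Stack: [7, 35]
BINARY_OP ^ → 7 ^ 35 = 36. Stack: [36]
RETURN_VALUE → return 36.

36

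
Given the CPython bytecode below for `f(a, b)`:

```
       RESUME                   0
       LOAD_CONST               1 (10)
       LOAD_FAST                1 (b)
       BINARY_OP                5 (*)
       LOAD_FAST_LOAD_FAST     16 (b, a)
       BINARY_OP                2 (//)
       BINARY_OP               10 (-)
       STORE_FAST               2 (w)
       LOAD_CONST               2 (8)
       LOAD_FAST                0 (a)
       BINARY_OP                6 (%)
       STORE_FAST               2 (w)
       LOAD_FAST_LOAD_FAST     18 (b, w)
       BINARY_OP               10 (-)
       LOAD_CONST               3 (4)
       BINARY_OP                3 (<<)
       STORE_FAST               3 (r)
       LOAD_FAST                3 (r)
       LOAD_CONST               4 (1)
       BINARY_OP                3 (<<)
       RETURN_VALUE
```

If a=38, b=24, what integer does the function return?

512

LOAD_CONST → push 10. Stack: [10]
LOAD_FAST b → push 24. Stack: [10, 24]
BINARY_OP * → 10 * 24 = 240. Stack: [240]
LOAD_FAST_LOAD_FAST b,a → push 24,38. Stack: [240, 24, 38]
BINARY_OP // → 24 // 38 = 0. Stack: [240, 0]
BINARY_OP - → 240 - 0 = 240. Stack: [240]
STORE_FAST w → w=240. Stack: []
LOAD_CONST → push 8. Stack: [8]
LOAD_FAST a → push 38. Stack: [8, 38]
BINARY_OP % → 8 % 38 = 8. Stack: [8]
STORE_FAST w → w=8. Stack: []
LOAD_FAST_LOAD_FAST b,w → push 24,8. Stack: [24, 8]
BINARY_OP - → 24 - 8 = 16. Stack: [16]
LOAD_CONST → push 4. Stack: [16, 4]
BINARY_OP << → 16 << 4 = 256. Stack: [256]
STORE_FAST r → r=256. Stack: []
LOAD_FAST r → push 256. Stack: [256]
LOAD_CONST → push 1. Stack: [256, 1]
BINARY_OP << → 256 << 1 = 512. Stack: [512]
RETURN_VALUE → return 512.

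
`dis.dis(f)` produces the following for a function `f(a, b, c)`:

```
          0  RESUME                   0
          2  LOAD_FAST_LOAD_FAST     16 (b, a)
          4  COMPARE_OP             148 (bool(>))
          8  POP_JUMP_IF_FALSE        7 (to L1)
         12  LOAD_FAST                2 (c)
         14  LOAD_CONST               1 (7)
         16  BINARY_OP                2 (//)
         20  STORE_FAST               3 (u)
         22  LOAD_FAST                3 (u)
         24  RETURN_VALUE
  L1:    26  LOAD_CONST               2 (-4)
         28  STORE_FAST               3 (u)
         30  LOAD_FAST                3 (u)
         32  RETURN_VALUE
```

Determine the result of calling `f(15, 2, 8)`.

LOAD_FAST_LOAD_FAST b,a → push 2,15. Stack: [2, 15]
COMPARE_OP bool(>) → 2 vs 15 = False. Stack: [False]
POP_JUMP_IF_FALSE → pop False; jump. Stack: []
LOAD_CONST → push -4. Stack: [-4]
STORE_FAST u → u=-4. Stack: []
LOAD_FAST u → push -4. Stack: [-4]
RETURN_VALUE → return -4.

-4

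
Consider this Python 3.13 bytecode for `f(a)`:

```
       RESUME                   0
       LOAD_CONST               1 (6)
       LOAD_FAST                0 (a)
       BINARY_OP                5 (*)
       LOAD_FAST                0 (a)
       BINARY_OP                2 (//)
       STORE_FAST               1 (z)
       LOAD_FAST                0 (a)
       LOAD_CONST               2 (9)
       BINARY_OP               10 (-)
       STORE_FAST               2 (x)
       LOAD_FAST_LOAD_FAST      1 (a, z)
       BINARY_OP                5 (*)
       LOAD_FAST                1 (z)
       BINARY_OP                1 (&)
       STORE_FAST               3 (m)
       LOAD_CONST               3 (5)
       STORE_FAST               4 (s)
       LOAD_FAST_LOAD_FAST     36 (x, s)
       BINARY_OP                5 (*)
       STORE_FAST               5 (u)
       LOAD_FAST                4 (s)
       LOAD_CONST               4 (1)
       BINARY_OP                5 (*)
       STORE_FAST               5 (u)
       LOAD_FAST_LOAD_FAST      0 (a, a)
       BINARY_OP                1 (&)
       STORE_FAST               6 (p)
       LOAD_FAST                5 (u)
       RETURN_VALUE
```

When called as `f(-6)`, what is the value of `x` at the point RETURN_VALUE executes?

-15

LOAD_CONST → push 6. Stack: [6]
LOAD_FAST a → push -6. Stack: [6, -6]
BINARY_OP * → 6 * -6 = -36. Stack: [-36]
LOAD_FAST a → push -6. Stack: [-36, -6]
BINARY_OP // → -36 // -6 = 6. Stack: [6]
STORE_FAST z → z=6. Stack: []
LOAD_FAST a → push -6. Stack: [-6]
LOAD_CONST → push 9. Stack: [-6, 9]
BINARY_OP - → -6 - 9 = -15. Stack: [-15]
STORE_FAST x → x=-15. Stack: []
LOAD_FAST_LOAD_FAST a,z → push -6,6. Stack: [-6, 6]
BINARY_OP * → -6 * 6 = -36. Stack: [-36]
LOAD_FAST z → push 6. Stack: [-36, 6]
BINARY_OP & → -36 & 6 = 4. Stack: [4]
STORE_FAST m → m=4. Stack: []
LOAD_CONST → push 5. Stack: [5]
STORE_FAST s → s=5. Stack: []
LOAD_FAST_LOAD_FAST x,s → push -15,5. Stack: [-15, 5]
BINARY_OP * → -15 * 5 = -75. Stack: [-75]
STORE_FAST u → u=-75. Stack: []
LOAD_FAST s → push 5. Stack: [5]
LOAD_CONST → push 1. Stack: [5, 1]
BINARY_OP * → 5 * 1 = 5. Stack: [5]
STORE_FAST u → u=5. Stack: []
LOAD_FAST_LOAD_FAST a,a → push -6,-6. Stack: [-6, -6]
BINARY_OP & → -6 & -6 = -6. Stack: [-6]
STORE_FAST p → p=-6. Stack: []
LOAD_FAST u → push 5. Stack: [5]
RETURN_VALUE → return 5.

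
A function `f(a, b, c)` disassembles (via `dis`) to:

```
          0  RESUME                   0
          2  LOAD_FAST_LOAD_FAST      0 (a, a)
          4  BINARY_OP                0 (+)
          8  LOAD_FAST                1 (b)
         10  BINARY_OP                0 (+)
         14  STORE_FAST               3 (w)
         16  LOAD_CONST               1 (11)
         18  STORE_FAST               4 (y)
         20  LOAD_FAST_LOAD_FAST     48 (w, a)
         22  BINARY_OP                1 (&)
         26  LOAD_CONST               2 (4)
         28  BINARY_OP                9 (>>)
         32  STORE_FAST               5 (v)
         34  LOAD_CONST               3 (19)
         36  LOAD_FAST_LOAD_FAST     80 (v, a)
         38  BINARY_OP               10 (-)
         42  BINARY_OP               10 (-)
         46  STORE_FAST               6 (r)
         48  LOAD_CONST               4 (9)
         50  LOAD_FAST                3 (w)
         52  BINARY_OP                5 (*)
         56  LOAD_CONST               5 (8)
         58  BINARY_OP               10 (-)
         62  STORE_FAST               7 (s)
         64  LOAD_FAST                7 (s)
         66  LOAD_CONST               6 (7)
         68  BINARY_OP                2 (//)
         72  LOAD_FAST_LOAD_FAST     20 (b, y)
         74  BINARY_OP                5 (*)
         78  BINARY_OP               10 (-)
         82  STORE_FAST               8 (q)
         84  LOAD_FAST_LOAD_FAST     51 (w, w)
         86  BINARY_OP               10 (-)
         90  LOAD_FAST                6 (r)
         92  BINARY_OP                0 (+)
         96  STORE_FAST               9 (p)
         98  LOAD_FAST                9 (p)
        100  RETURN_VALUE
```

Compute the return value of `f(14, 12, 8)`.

LOAD_FAST_LOAD_FAST a,a → push 14,14. Stack: [14, 14]
BINARY_OP + → 14 + 14 = 28. Stack: [28]
LOAD_FAST b → push 12. Stack: [28, 12]
BINARY_OP + → 28 + 12 = 40. Stack: [40]
STORE_FAST w → w=40. Stack: []
LOAD_CONST → push 11. Stack: [11]
STORE_FAST y → y=11. Stack: []
LOAD_FAST_LOAD_FAST w,a → push 40,14. Stack: [40, 14]
BINARY_OP & → 40 & 14 = 8. Stack: [8]
LOAD_CONST → push 4. Stack: [8, 4]
BINARY_OP >> → 8 >> 4 = 0. Stack: [0]
STORE_FAST v → v=0. Stack: []
LOAD_CONST → push 19. Stack: [19]
LOAD_FAST_LOAD_FAST v,a → push 0,14. Stack: [19, 0, 14]
BINARY_OP - → 0 - 14 = -14. Stack: [19, -14]
BINARY_OP - → 19 - -14 = 33. Stack: [33]
STORE_FAST r → r=33. Stack: []
LOAD_CONST → push 9. Stack: [9]
LOAD_FAST w → push 40. Stack: [9, 40]
BINARY_OP * → 9 * 40 = 360. Stack: [360]
LOAD_CONST → push 8. Stack: [360, 8]
BINARY_OP - → 360 - 8 = 352. Stack: [352]
STORE_FAST s → s=352. Stack: []
LOAD_FAST s → push 352. Stack: [352]
LOAD_CONST → push 7. Stack: [352, 7]
BINARY_OP // → 352 // 7 = 50. Stack: [50]
LOAD_FAST_LOAD_FAST b,y → push 12,11. Stack: [50, 12, 11]
BINARY_OP * → 12 * 11 = 132. Stack: [50, 132]
BINARY_OP - → 50 - 132 = -82. Stack: [-82]
STORE_FAST q → q=-82. Stack: []
LOAD_FAST_LOAD_FAST w,w → push 40,40. Stack: [40, 40]
BINARY_OP - → 40 - 40 = 0. Stack: [0]
LOAD_FAST r → push 33. Stack: [0, 33]
BINARY_OP + → 0 + 33 = 33. Stack: [33]
STORE_FAST p → p=33. Stack: []
LOAD_FAST p → push 33. Stack: [33]
RETURN_VALUE → return 33.

33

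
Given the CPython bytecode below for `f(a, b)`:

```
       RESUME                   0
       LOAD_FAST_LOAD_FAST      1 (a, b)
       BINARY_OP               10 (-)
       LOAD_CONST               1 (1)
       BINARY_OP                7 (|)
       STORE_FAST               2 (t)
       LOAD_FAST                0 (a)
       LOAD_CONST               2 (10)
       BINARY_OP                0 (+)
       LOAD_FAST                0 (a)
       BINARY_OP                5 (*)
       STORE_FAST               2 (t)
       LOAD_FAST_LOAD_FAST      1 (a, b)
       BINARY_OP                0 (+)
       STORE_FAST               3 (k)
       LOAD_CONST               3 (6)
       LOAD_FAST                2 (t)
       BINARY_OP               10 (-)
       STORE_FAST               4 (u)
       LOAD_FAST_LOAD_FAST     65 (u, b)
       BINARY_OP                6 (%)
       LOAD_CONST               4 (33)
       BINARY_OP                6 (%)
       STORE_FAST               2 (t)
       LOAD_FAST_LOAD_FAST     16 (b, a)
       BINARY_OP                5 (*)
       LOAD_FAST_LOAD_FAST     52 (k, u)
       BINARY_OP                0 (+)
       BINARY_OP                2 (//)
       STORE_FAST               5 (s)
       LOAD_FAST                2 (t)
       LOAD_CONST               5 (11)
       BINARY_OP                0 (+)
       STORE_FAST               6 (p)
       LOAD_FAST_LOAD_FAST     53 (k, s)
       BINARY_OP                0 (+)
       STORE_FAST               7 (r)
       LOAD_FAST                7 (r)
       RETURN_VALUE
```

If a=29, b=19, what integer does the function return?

LOAD_FAST_LOAD_FAST a,b → push 29,19. Stack: [29, 19]
BINARY_OP - → 29 - 19 = 10. Stack: [10]
LOAD_CONST → push 1. Stack: [10, 1]
BINARY_OP | → 10 | 1 = 11. Stack: [11]
STORE_FAST t → t=11. Stack: []
LOAD_FAST a → push 29. Stack: [29]
LOAD_CONST → push 10. Stack: [29, 10]
BINARY_OP + → 29 + 10 = 39. Stack: [39]
LOAD_FAST a → push 29. Stack: [39, 29]
BINARY_OP * → 39 * 29 = 1131. Stack: [1131]
STORE_FAST t → t=1131. Stack: []
LOAD_FAST_LOAD_FAST a,b → push 29,19. Stack: [29, 19]
BINARY_OP + → 29 + 19 = 48. Stack: [48]
STORE_FAST k → k=48. Stack: []
LOAD_CONST → push 6. Stack: [6]
LOAD_FAST t → push 1131. Stack: [6, 1131]
BINARY_OP - → 6 - 1131 = -1125. Stack: [-1125]
STORE_FAST u → u=-1125. Stack: []
LOAD_FAST_LOAD_FAST u,b → push -1125,19. Stack: [-1125, 19]
BINARY_OP % → -1125 % 19 = 15. Stack: [15]
LOAD_CONST → push 33. Stack: [15, 33]
BINARY_OP % → 15 % 33 = 15. Stack: [15]
STORE_FAST t → t=15. Stack: []
LOAD_FAST_LOAD_FAST b,a → push 19,29. Stack: [19, 29]
BINARY_OP * → 19 * 29 = 551. Stack: [551]
LOAD_FAST_LOAD_FAST k,u → push 48,-1125. Stack: [551, 48, -1125]
BINARY_OP + → 48 + -1125 = -1077. Stack: [551, -1077]
BINARY_OP // → 551 // -1077 = -1. Stack: [-1]
STORE_FAST s → s=-1. Stack: []
LOAD_FAST t → push 15. Stack: [15]
LOAD_CONST → push 11. Stack: [15, 11]
BINARY_OP + → 15 + 11 = 26. Stack: [26]
STORE_FAST p → p=26. Stack: []
LOAD_FAST_LOAD_FAST k,s → push 48,-1. Stack: [48, -1]
BINARY_OP + → 48 + -1 = 47. Stack: [47]
STORE_FAST r → r=47. Stack: []
LOAD_FAST r → push 47. Stack: [47]
RETURN_VALUE → return 47.

47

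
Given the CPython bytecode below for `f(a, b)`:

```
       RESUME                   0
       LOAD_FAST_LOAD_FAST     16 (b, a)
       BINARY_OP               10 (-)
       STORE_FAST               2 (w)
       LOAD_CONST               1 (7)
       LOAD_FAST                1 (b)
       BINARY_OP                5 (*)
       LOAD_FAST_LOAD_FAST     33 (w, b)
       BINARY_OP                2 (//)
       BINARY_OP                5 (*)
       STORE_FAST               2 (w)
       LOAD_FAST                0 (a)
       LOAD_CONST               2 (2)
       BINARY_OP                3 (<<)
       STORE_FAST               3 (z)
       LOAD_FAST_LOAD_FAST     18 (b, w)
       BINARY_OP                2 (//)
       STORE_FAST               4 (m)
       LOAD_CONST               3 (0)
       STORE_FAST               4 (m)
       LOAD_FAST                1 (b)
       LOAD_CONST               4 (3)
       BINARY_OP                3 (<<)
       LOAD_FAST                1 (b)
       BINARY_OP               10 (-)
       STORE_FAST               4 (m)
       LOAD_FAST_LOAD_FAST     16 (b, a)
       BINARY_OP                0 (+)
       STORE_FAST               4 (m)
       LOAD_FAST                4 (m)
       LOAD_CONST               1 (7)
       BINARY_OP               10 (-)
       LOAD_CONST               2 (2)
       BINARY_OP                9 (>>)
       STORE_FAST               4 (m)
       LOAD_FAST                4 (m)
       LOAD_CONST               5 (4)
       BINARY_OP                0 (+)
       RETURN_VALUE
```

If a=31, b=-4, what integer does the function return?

LOAD_FAST_LOAD_FAST b,a → push -4,31. Stack: [-4, 31]
BINARY_OP - → -4 - 31 = -35. Stack: [-35]
STORE_FAST w → w=-35. Stack: []
LOAD_CONST → push 7. Stack: [7]
LOAD_FAST b → push -4. Stack: [7, -4]
BINARY_OP * → 7 * -4 = -28. Stack: [-28]
LOAD_FAST_LOAD_FAST w,b → push -35,-4. Stack: [-28, -35, -4]
BINARY_OP // → -35 // -4 = 8. Stack: [-28, 8]
BINARY_OP * → -28 * 8 = -224. Stack: [-224]
STORE_FAST w → w=-224. Stack: []
LOAD_FAST a → push 31. Stack: [31]
LOAD_CONST → push 2. Stack: [31, 2]
BINARY_OP << → 31 << 2 = 124. Stack: [124]
STORE_FAST z → z=124. Stack: []
LOAD_FAST_LOAD_FAST b,w → push -4,-224. Stack: [-4, -224]
BINARY_OP // → -4 // -224 = 0. Stack: [0]
STORE_FAST m → m=0. Stack: []
LOAD_CONST → push 0. Stack: [0]
STORE_FAST m → m=0. Stack: []
LOAD_FAST b → push -4. Stack: [-4]
LOAD_CONST → push 3. Stack: [-4, 3]
BINARY_OP << → -4 << 3 = -32. Stack: [-32]
LOAD_FAST b → push -4. Stack: [-32, -4]
BINARY_OP - → -32 - -4 = -28. Stack: [-28]
STORE_FAST m → m=-28. Stack: []
LOAD_FAST_LOAD_FAST b,a → push -4,31. Stack: [-4, 31]
BINARY_OP + → -4 + 31 = 27. Stack: [27]
STORE_FAST m → m=27. Stack: []
LOAD_FAST m → push 27. Stack: [27]
LOAD_CONST → push 7. Stack: [27, 7]
BINARY_OP - → 27 - 7 = 20. Stack: [20]
LOAD_CONST → push 2. Stack: [20, 2]
BINARY_OP >> → 20 >> 2 = 5. Stack: [5]
STORE_FAST m → m=5. Stack: []
LOAD_FAST m → push 5. Stack: [5]
LOAD_CONST → push 4. Stack: [5, 4]
BINARY_OP + → 5 + 4 = 9. Stack: [9]
RETURN_VALUE → return 9.

9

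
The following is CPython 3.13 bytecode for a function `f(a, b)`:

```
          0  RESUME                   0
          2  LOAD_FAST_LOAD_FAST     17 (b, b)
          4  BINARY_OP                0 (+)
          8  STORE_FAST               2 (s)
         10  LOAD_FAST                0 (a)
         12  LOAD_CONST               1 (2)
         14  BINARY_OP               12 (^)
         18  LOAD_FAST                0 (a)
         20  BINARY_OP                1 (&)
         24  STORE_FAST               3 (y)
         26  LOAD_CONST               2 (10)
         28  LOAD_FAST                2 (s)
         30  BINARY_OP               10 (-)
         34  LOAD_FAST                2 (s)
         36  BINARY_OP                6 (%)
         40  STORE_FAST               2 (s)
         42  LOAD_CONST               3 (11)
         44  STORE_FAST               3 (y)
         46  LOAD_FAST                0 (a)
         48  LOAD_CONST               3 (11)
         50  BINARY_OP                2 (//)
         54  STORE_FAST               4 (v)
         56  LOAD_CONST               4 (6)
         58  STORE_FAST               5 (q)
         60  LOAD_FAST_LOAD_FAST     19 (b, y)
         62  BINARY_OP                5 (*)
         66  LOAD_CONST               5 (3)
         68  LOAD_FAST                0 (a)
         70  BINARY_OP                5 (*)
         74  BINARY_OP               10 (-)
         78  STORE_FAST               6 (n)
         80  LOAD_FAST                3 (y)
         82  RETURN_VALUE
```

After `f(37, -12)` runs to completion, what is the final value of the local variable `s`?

LOAD_FAST_LOAD_FAST b,b → push -12,-12. Stack: [-12, -12]
BINARY_OP + → -12 + -12 = -24. Stack: [-24]
STORE_FAST s → s=-24. Stack: []
LOAD_FAST a → push 37. Stack: [37]
LOAD_CONST → push 2. Stack: [37, 2]
BINARY_OP ^ → 37 ^ 2 = 39. Stack: [39]
LOAD_FAST a → push 37. Stack: [39, 37]
BINARY_OP & → 39 & 37 = 37. Stack: [37]
STORE_FAST y → y=37. Stack: []
LOAD_CONST → push 10. Stack: [10]
LOAD_FAST s → push -24. Stack: [10, -24]
BINARY_OP - → 10 - -24 = 34. Stack: [34]
LOAD_FAST s → push -24. Stack: [34, -24]
BINARY_OP % → 34 % -24 = -14. Stack: [-14]
STORE_FAST s → s=-14. Stack: []
LOAD_CONST → push 11. Stack: [11]
STORE_FAST y → y=11. Stack: []
LOAD_FAST a → push 37. Stack: [37]
LOAD_CONST → push 11. Stack: [37, 11]
BINARY_OP // → 37 // 11 = 3. Stack: [3]
STORE_FAST v → v=3. Stack: []
LOAD_CONST → push 6. Stack: [6]
STORE_FAST q → q=6. Stack: []
LOAD_FAST_LOAD_FAST b,y → push -12,11. Stack: [-12, 11]
BINARY_OP * → -12 * 11 = -132. Stack: [-132]
LOAD_CONST → push 3. Stack: [-132, 3]
LOAD_FAST a → push 37. Stack: [-132, 3, 37]
BINARY_OP * → 3 * 37 = 111. Stack: [-132, 111]
BINARY_OP - → -132 - 111 = -243. Stack: [-243]
STORE_FAST n → n=-243. Stack: []
LOAD_FAST y → push 11. Stack: [11]
RETURN_VALUE → return 11.

-14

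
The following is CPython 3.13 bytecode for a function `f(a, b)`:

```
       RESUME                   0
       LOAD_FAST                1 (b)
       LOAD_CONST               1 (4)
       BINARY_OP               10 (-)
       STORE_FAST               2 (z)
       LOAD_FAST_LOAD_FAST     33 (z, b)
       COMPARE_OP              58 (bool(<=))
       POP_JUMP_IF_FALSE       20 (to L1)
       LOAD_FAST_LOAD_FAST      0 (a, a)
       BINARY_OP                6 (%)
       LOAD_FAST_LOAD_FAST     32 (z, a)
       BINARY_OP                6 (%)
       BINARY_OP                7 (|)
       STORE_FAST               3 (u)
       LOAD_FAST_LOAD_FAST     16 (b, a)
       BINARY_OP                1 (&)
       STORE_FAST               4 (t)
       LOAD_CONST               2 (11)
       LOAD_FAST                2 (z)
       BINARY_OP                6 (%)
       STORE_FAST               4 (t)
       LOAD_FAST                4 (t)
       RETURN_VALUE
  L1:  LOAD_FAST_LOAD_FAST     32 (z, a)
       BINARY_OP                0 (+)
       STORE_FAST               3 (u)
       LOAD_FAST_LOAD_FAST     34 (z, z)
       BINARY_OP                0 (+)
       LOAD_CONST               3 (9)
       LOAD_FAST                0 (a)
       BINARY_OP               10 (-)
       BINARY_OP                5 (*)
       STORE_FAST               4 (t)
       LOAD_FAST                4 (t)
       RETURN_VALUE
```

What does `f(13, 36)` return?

LOAD_FAST b → push 36. Stack: [36]
LOAD_CONST → push 4. Stack: [36, 4]
BINARY_OP - → 36 - 4 = 32. Stack: [32]
STORE_FAST z → z=32. Stack: []
LOAD_FAST_LOAD_FAST z,b → push 32,36. Stack: [32, 36]
COMPARE_OP bool(<=) → 32 vs 36 = True. Stack: [True]
POP_JUMP_IF_FALSE → pop True; no jump. Stack: []
LOAD_FAST_LOAD_FAST a,a → push 13,13. Stack: [13, 13]
BINARY_OP % → 13 % 13 = 0. Stack: [0]
LOAD_FAST_LOAD_FAST z,a → push 32,13. Stack: [0, 32, 13]
BINARY_OP % → 32 % 13 = 6. Stack: [0, 6]
BINARY_OP | → 0 | 6 = 6. Stack: [6]
STORE_FAST u → u=6. Stack: []
LOAD_FAST_LOAD_FAST b,a → push 36,13. Stack: [36, 13]
BINARY_OP & → 36 & 13 = 4. Stack: [4]
STORE_FAST t → t=4. Stack: []
LOAD_CONST → push 11. Stack: [11]
LOAD_FAST z → push 32. Stack: [11, 32]
BINARY_OP % → 11 % 32 = 11. Stack: [11]
STORE_FAST t → t=11. Stack: []
LOAD_FAST t → push 11. Stack: [11]
RETURN_VALUE → return 11.

11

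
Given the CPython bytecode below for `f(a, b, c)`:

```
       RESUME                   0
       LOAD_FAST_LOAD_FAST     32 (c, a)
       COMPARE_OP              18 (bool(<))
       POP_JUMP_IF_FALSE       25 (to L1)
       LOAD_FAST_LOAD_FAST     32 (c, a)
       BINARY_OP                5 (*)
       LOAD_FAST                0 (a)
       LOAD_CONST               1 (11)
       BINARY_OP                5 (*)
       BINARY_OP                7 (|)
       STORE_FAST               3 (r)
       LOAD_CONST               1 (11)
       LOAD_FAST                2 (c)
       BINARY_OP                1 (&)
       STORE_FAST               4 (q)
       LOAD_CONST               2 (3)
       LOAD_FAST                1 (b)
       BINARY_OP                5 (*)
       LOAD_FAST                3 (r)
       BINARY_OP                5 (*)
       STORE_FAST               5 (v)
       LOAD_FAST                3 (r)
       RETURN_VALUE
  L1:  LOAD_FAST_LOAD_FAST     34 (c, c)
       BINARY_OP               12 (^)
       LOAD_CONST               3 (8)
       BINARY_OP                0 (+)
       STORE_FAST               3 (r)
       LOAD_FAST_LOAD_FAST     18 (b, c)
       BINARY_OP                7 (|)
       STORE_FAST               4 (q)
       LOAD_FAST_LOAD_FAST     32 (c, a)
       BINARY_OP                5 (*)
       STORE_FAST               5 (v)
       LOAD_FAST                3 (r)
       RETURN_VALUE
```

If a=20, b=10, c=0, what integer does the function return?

LOAD_FAST_LOAD_FAST c,a → push 0,20. Stack: [0, 20]
COMPARE_OP bool(<) → 0 vs 20 = True. Stack: [True]
POP_JUMP_IF_FALSE → pop True; no jump. Stack: []
LOAD_FAST_LOAD_FAST c,a → push 0,20. Stack: [0, 20]
BINARY_OP * → 0 * 20 = 0. Stack: [0]
LOAD_FAST a → push 20. Stack: [0, 20]
LOAD_CONST → push 11. Stack: [0, 20, 11]
BINARY_OP * → 20 * 11 = 220. Stack: [0, 220]
BINARY_OP | → 0 | 220 = 220. Stack: [220]
STORE_FAST r → r=220. Stack: []
LOAD_CONST → push 11. Stack: [11]
LOAD_FAST c → push 0. Stack: [11, 0]
BINARY_OP & → 11 & 0 = 0. Stack: [0]
STORE_FAST q → q=0. Stack: []
LOAD_CONST → push 3. Stack: [3]
LOAD_FAST b → push 10. Stack: [3, 10]
BINARY_OP * → 3 * 10 = 30. Stack: [30]
LOAD_FAST r → push 220. Stack: [30, 220]
BINARY_OP * → 30 * 220 = 6600. Stack: [6600]
STORE_FAST v → v=6600. Stack: []
LOAD_FAST r → push 220. Stack: [220]
RETURN_VALUE → return 220.

220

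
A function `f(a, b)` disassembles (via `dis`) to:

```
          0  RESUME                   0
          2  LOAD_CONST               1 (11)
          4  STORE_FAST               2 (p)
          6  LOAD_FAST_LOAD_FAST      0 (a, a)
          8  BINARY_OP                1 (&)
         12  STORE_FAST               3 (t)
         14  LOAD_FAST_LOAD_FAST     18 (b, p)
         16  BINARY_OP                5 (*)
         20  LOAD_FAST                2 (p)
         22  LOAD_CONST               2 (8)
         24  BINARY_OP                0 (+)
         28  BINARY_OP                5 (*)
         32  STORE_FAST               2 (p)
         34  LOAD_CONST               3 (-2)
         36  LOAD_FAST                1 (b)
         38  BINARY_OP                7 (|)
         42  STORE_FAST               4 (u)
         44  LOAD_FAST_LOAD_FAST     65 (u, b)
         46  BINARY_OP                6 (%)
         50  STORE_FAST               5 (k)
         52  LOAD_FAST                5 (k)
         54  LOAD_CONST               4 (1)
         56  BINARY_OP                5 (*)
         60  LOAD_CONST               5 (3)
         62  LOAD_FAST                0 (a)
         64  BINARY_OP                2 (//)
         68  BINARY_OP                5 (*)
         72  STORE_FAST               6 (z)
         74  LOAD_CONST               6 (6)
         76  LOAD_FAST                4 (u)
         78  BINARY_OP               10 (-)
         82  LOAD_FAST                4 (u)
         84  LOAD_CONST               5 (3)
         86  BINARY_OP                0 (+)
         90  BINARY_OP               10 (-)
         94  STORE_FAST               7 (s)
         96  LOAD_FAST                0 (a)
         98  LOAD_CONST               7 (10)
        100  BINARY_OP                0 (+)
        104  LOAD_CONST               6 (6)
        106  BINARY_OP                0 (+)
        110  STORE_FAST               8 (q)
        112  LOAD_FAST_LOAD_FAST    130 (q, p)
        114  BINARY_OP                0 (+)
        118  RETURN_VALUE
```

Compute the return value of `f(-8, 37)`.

7741

LOAD_CONST → push 11. Stack: [11]
STORE_FAST p → p=11. Stack: []
LOAD_FAST_LOAD_FAST a,a → push -8,-8. Stack: [-8, -8]
BINARY_OP & → -8 & -8 = -8. Stack: [-8]
STORE_FAST t → t=-8. Stack: []
LOAD_FAST_LOAD_FAST b,p → push 37,11. Stack: [37, 11]
BINARY_OP * → 37 * 11 = 407. Stack: [407]
LOAD_FAST p → push 11. Stack: [407, 11]
LOAD_CONST → push 8. Stack: [407, 11, 8]
BINARY_OP + → 11 + 8 = 19. Stack: [407, 19]
BINARY_OP * → 407 * 19 = 7733. Stack: [7733]
STORE_FAST p → p=7733. Stack: []
LOAD_CONST → push -2. Stack: [-2]
LOAD_FAST b → push 37. Stack: [-2, 37]
BINARY_OP | → -2 | 37 = -1. Stack: [-1]
STORE_FAST u → u=-1. Stack: []
LOAD_FAST_LOAD_FAST u,b → push -1,37. Stack: [-1, 37]
BINARY_OP % → -1 % 37 = 36. Stack: [36]
STORE_FAST k → k=36. Stack: []
LOAD_FAST k → push 36. Stack: [36]
LOAD_CONST → push 1. Stack: [36, 1]
BINARY_OP * → 36 * 1 = 36. Stack: [36]
LOAD_CONST → push 3. Stack: [36, 3]
LOAD_FAST a → push -8. Stack: [36, 3, -8]
BINARY_OP // → 3 // -8 = -1. Stack: [36, -1]
BINARY_OP * → 36 * -1 = -36. Stack: [-36]
STORE_FAST z → z=-36. Stack: []
LOAD_CONST → push 6. Stack: [6]
LOAD_FAST u → push -1. Stack: [6, -1]
BINARY_OP - → 6 - -1 = 7. Stack: [7]
LOAD_FAST u → push -1. Stack: [7, -1]
LOAD_CONST → push 3. Stack: [7, -1, 3]
BINARY_OP + → -1 + 3 = 2. Stack: [7, 2]
BINARY_OP - → 7 - 2 = 5. Stack: [5]
STORE_FAST s → s=5. Stack: []
LOAD_FAST a → push -8. Stack: [-8]
LOAD_CONST → push 10. Stack: [-8, 10]
BINARY_OP + → -8 + 10 = 2. Stack: [2]
LOAD_CONST → push 6. Stack: [2, 6]
BINARY_OP + → 2 + 6 = 8. Stack: [8]
STORE_FAST q → q=8. Stack: []
LOAD_FAST_LOAD_FAST q,p → push 8,7733. Stack: [8, 7733]
BINARY_OP + → 8 + 7733 = 7741. Stack: [7741]
RETURN_VALUE → return 7741.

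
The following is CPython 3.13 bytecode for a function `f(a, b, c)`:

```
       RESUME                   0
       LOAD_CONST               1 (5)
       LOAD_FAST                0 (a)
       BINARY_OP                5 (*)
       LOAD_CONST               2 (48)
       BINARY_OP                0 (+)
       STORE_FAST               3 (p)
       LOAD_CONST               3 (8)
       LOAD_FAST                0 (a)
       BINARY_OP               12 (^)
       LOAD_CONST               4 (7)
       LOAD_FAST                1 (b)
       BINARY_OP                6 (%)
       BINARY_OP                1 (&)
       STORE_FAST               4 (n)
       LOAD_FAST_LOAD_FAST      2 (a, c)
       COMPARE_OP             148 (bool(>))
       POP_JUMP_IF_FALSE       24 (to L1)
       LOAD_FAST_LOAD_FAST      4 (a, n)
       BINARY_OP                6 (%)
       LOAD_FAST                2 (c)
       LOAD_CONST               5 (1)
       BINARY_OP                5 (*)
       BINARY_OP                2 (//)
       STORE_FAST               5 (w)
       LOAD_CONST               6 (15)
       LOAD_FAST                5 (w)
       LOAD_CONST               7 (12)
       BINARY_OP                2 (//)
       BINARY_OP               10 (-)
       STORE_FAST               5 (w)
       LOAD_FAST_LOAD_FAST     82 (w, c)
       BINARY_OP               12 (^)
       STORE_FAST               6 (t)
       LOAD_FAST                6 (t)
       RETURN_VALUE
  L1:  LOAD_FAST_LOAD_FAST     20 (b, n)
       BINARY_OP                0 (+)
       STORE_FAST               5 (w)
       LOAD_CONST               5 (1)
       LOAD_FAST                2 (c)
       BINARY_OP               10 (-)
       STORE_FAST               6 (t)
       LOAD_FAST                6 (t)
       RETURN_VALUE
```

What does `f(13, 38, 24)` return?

-23

LOAD_CONST → push 5. Stack: [5]
LOAD_FAST a → push 13. Stack: [5, 13]
BINARY_OP * → 5 * 13 = 65. Stack: [65]
LOAD_CONST → push 48. Stack: [65, 48]
BINARY_OP + → 65 + 48 = 113. Stack: [113]
STORE_FAST p → p=113. Stack: []
LOAD_CONST → push 8. Stack: [8]
LOAD_FAST a → push 13. Stack: [8, 13]
BINARY_OP ^ → 8 ^ 13 = 5. Stack: [5]
LOAD_CONST → push 7. Stack: [5, 7]
LOAD_FAST b → push 38. Stack: [5, 7, 38]
BINARY_OP % → 7 % 38 = 7. Stack: [5, 7]
BINARY_OP & → 5 & 7 = 5. Stack: [5]
STORE_FAST n → n=5. Stack: []
LOAD_FAST_LOAD_FAST a,c → push 13,24. Stack: [13, 24]
COMPARE_OP bool(>) → 13 vs 24 = False. Stack: [False]
POP_JUMP_IF_FALSE → pop False; jump. Stack: []
LOAD_FAST_LOAD_FAST b,n → push 38,5. Stack: [38, 5]
BINARY_OP + → 38 + 5 = 43. Stack: [43]
STORE_FAST w → w=43. Stack: []
LOAD_CONST → push 1. Stack: [1]
LOAD_FAST c → push 24. Stack: [1, 24]
BINARY_OP - → 1 - 24 = -23. Stack: [-23]
STORE_FAST t → t=-23. Stack: []
LOAD_FAST t → push -23. Stack: [-23]
RETURN_VALUE → return -23.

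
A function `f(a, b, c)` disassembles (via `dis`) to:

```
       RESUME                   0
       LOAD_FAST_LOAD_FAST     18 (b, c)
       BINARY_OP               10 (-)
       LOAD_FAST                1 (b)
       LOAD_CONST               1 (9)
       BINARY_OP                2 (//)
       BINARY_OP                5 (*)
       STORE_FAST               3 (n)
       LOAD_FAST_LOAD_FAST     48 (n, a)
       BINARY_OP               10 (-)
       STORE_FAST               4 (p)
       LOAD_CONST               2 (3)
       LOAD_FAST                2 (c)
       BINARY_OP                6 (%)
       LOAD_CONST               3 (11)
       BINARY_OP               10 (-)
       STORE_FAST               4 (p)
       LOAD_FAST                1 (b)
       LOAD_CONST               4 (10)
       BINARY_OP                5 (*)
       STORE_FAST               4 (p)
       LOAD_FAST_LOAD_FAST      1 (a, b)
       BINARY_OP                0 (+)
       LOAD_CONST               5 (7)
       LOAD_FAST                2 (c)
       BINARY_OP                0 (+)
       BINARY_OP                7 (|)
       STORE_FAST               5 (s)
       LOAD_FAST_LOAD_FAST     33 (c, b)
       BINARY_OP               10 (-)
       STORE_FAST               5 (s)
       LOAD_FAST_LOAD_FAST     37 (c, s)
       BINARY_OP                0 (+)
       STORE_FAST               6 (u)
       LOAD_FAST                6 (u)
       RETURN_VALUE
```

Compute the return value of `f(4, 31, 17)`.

3

LOAD_FAST_LOAD_FAST b,c → push 31,17. Stack: [31, 17]
BINARY_OP - → 31 - 17 = 14. Stack: [14]
LOAD_FAST b → push 31. Stack: [14, 31]
LOAD_CONST → push 9. Stack: [14, 31, 9]
BINARY_OP // → 31 // 9 = 3. Stack: [14, 3]
BINARY_OP * → 14 * 3 = 42. Stack: [42]
STORE_FAST n → n=42. Stack: []
LOAD_FAST_LOAD_FAST n,a → push 42,4. Stack: [42, 4]
BINARY_OP - → 42 - 4 = 38. Stack: [38]
STORE_FAST p → p=38. Stack: []
LOAD_CONST → push 3. Stack: [3]
LOAD_FAST c → push 17. Stack: [3, 17]
BINARY_OP % → 3 % 17 = 3. Stack: [3]
LOAD_CONST → push 11. Stack: [3, 11]
BINARY_OP - → 3 - 11 = -8. Stack: [-8]
STORE_FAST p → p=-8. Stack: []
LOAD_FAST b → push 31. Stack: [31]
LOAD_CONST → push 10. Stack: [31, 10]
BINARY_OP * → 31 * 10 = 310. Stack: [310]
STORE_FAST p → p=310. Stack: []
LOAD_FAST_LOAD_FAST a,b → push 4,31. Stack: [4, 31]
BINARY_OP + → 4 + 31 = 35. Stack: [35]
LOAD_CONST → push 7. Stack: [35, 7]
LOAD_FAST c → push 17. Stack: [35, 7, 17]
BINARY_OP + → 7 + 17 = 24. Stack: [35, 24]
BINARY_OP | → 35 | 24 = 59. Stack: [59]
STORE_FAST s → s=59. Stack: []
LOAD_FAST_LOAD_FAST c,b → push 17,31. Stack: [17, 31]
BINARY_OP - → 17 - 31 = -14. Stack: [-14]
STORE_FAST s → s=-14. Stack: []
LOAD_FAST_LOAD_FAST c,s → push 17,-14. Stack: [17, -14]
BINARY_OP + → 17 + -14 = 3. Stack: [3]
STORE_FAST u → u=3. Stack: []
LOAD_FAST u → push 3. Stack: [3]
RETURN_VALUE → return 3.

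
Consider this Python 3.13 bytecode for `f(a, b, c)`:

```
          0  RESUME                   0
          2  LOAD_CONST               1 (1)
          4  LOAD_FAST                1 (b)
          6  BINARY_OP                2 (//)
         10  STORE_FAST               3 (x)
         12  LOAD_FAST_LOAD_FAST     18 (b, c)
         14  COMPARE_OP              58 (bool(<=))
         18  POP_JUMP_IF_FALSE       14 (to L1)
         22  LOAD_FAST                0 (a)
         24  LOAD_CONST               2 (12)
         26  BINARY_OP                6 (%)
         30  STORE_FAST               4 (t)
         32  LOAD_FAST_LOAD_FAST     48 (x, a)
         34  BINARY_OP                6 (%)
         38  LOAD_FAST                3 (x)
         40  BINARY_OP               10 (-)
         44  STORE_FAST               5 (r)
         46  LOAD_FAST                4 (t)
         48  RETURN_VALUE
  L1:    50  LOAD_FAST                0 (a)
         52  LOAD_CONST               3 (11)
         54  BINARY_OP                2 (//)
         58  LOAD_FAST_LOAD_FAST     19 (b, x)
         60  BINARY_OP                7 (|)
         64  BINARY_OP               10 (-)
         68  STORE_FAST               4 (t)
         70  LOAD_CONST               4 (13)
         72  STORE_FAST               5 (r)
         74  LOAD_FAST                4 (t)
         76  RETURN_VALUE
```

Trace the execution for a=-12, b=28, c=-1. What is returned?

LOAD_CONST → push 1. Stack: [1]
LOAD_FAST b → push 28. Stack: [1, 28]
BINARY_OP // → 1 // 28 = 0. Stack: [0]
STORE_FAST x → x=0. Stack: []
LOAD_FAST_LOAD_FAST b,c → push 28,-1. Stack: [28, -1]
COMPARE_OP bool(<=) → 28 vs -1 = False. Stack: [False]
POP_JUMP_IF_FALSE → pop False; jump. Stack: []
LOAD_FAST a → push -12. Stack: [-12]
LOAD_CONST → push 11. Stack: [-12, 11]
BINARY_OP // → -12 // 11 = -2. Stack: [-2]
LOAD_FAST_LOAD_FAST b,x → push 28,0. Stack: [-2, 28, 0]
BINARY_OP | → 28 | 0 = 28. Stack: [-2, 28]
BINARY_OP - → -2 - 28 = -30. Stack: [-30]
STORE_FAST t → t=-30. Stack: []
LOAD_CONST → push 13. Stack: [13]
STORE_FAST r → r=13. Stack: []
LOAD_FAST t → push -30. Stack: [-30]
RETURN_VALUE → return -30.

-30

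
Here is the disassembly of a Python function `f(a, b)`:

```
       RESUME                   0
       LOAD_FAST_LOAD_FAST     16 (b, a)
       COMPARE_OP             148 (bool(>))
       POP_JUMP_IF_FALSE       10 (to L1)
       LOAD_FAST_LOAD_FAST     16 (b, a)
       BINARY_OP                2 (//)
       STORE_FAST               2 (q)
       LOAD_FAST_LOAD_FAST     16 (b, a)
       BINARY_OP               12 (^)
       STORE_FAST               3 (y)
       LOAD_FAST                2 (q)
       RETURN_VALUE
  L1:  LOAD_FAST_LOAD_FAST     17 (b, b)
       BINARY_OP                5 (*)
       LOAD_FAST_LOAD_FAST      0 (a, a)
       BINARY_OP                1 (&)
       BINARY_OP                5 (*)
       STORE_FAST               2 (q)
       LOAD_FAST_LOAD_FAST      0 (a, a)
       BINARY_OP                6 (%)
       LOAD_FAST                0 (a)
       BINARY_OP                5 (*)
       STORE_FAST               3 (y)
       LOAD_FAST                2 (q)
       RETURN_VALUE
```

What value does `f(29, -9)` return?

2349

LOAD_FAST_LOAD_FAST b,a → push -9,29. Stack: [-9, 29]
COMPARE_OP bool(>) → -9 vs 29 = False. Stack: [False]
POP_JUMP_IF_FALSE → pop False; jump. Stack: []
LOAD_FAST_LOAD_FAST b,b → push -9,-9. Stack: [-9, -9]
BINARY_OP * → -9 * -9 = 81. Stack: [81]
LOAD_FAST_LOAD_FAST a,a → push 29,29. Stack: [81, 29, 29]
BINARY_OP & → 29 & 29 = 29. Stack: [81, 29]
BINARY_OP * → 81 * 29 = 2349. Stack: [2349]
STORE_FAST q → q=2349. Stack: []
LOAD_FAST_LOAD_FAST a,a → push 29,29. Stack: [29, 29]
BINARY_OP % → 29 % 29 = 0. Stack: [0]
LOAD_FAST a → push 29. Stack: [0, 29]
BINARY_OP * → 0 * 29 = 0. Stack: [0]
STORE_FAST y → y=0. Stack: []
LOAD_FAST q → push 2349. Stack: [2349]
RETURN_VALUE → return 2349.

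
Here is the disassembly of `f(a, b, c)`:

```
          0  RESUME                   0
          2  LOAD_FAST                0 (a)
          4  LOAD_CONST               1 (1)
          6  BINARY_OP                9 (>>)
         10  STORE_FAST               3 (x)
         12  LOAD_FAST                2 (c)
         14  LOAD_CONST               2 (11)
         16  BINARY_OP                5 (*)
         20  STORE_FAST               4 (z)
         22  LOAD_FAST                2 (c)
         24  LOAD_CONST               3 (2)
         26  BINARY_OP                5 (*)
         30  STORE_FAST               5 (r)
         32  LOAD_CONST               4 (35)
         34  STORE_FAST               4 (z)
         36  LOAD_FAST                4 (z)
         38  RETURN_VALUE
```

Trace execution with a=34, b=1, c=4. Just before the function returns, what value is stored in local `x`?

17

LOAD_FAST a → push 34. Stack: [34]
LOAD_CONST → push 1. Stack: [34, 1]
BINARY_OP >> → 34 >> 1 = 17. Stack: [17]
STORE_FAST x → x=17. Stack: []
LOAD_FAST c → push 4. Stack: [4]
LOAD_CONST → push 11. Stack: [4, 11]
BINARY_OP * → 4 * 11 = 44. Stack: [44]
STORE_FAST z → z=44. Stack: []
LOAD_FAST c → push 4. Stack: [4]
LOAD_CONST → push 2. Stack: [4, 2]
BINARY_OP * → 4 * 2 = 8. Stack: [8]
STORE_FAST r → r=8. Stack: []
LOAD_CONST → push 35. Stack: [35]
STORE_FAST z → z=35. Stack: []
LOAD_FAST z → push 35. Stack: [35]
RETURN_VALUE → return 35.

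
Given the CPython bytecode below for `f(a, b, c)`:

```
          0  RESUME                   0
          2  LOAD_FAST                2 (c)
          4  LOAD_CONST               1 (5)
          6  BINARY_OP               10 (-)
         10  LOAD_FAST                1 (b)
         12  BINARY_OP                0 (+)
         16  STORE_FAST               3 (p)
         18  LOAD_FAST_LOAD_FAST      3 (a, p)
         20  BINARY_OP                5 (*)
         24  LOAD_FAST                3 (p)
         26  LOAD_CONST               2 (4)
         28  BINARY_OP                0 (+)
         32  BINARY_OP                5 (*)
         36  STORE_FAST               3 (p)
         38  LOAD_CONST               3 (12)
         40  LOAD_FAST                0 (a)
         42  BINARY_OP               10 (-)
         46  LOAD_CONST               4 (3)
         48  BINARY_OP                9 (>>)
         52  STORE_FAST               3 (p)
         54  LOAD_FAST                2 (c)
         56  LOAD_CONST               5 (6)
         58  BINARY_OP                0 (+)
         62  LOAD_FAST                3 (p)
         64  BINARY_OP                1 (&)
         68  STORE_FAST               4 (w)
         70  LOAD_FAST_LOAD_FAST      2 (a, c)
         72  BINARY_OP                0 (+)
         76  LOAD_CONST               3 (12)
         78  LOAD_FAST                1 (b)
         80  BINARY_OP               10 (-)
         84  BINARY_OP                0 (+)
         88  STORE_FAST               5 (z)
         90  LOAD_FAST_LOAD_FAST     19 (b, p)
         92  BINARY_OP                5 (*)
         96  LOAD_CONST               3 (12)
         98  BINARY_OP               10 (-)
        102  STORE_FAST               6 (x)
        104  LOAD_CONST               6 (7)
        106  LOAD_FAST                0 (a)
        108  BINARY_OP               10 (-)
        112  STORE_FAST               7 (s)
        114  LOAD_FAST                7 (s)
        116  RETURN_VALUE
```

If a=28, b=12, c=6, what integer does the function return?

-21

LOAD_FAST c → push 6. Stack: [6]
LOAD_CONST → push 5. Stack: [6, 5]
BINARY_OP - → 6 - 5 = 1. Stack: [1]
LOAD_FAST b → push 12. Stack: [1, 12]
BINARY_OP + → 1 + 12 = 13. Stack: [13]
STORE_FAST p → p=13. Stack: []
LOAD_FAST_LOAD_FAST a,p → push 28,13. Stack: [28, 13]
BINARY_OP * → 28 * 13 = 364. Stack: [364]
LOAD_FAST p → push 13. Stack: [364, 13]
LOAD_CONST → push 4. Stack: [364, 13, 4]
BINARY_OP + → 13 + 4 = 17. Stack: [364, 17]
BINARY_OP * → 364 * 17 = 6188. Stack: [6188]
STORE_FAST p → p=6188. Stack: []
LOAD_CONST → push 12. Stack: [12]
LOAD_FAST a → push 28. Stack: [12, 28]
BINARY_OP - → 12 - 28 = -16. Stack: [-16]
LOAD_CONST → push 3. Stack: [-16, 3]
BINARY_OP >> → -16 >> 3 = -2. Stack: [-2]
STORE_FAST p → p=-2. Stack: []
LOAD_FAST c → push 6. Stack: [6]
LOAD_CONST → push 6. Stack: [6, 6]
BINARY_OP + → 6 + 6 = 12. Stack: [12]
LOAD_FAST p → push -2. Stack: [12, -2]
BINARY_OP & → 12 & -2 = 12. Stack: [12]
STORE_FAST w → w=12. Stack: []
LOAD_FAST_LOAD_FAST a,c → push 28,6. Stack: [28, 6]
BINARY_OP + → 28 + 6 = 34. Stack: [34]
LOAD_CONST → push 12. Stack: [34, 12]
LOAD_FAST b → push 12. Stack: [34, 12, 12]
BINARY_OP - → 12 - 12 = 0. Stack: [34, 0]
BINARY_OP + → 34 + 0 = 34. Stack: [34]
STORE_FAST z → z=34. Stack: []
LOAD_FAST_LOAD_FAST b,p → push 12,-2. Stack: [12, -2]
BINARY_OP * → 12 * -2 = -24. Stack: [-24]
LOAD_CONST → push 12. Stack: [-24, 12]
BINARY_OP - → -24 - 12 = -36. Stack: [-36]
STORE_FAST x → x=-36. Stack: []
LOAD_CONST → push 7. Stack: [7]
LOAD_FAST a → push 28. Stack: [7, 28]
BINARY_OP - → 7 - 28 = -21. Stack: [-21]
STORE_FAST s → s=-21. Stack: []
LOAD_FAST s → push -21. Stack: [-21]
RETURN_VALUE → return -21.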